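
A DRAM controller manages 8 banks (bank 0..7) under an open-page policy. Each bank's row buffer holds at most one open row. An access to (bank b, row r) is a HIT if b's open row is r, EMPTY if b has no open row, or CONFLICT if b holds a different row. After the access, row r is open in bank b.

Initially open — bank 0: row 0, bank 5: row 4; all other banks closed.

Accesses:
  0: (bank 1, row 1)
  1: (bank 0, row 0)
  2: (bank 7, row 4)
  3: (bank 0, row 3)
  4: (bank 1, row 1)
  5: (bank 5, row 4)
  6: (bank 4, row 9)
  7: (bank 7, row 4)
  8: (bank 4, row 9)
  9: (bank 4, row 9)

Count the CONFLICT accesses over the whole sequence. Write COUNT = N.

step 0: bank1 None->1 [EMPTY]
step 1: bank0 0->0 [HIT]
step 2: bank7 None->4 [EMPTY]
step 3: bank0 0->3 [CONFLICT]
step 4: bank1 1->1 [HIT]
step 5: bank5 4->4 [HIT]
step 6: bank4 None->9 [EMPTY]
step 7: bank7 4->4 [HIT]
step 8: bank4 9->9 [HIT]
step 9: bank4 9->9 [HIT]

COUNT = 1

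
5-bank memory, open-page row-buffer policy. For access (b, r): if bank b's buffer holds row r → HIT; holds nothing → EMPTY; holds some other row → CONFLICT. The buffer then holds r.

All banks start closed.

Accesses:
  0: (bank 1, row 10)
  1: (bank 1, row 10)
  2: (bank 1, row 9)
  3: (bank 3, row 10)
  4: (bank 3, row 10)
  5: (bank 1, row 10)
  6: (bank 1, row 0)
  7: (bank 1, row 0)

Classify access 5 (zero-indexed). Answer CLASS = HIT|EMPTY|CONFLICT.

#0 (1,10) E
#1 (1,10) H  (was 10)
#2 (1,9) C  (was 10)
#3 (3,10) E
#4 (3,10) H  (was 10)
#5 (1,10) C  (was 9)
#6 (1,0) C  (was 10)
#7 (1,0) H  (was 0)

CLASS = CONFLICT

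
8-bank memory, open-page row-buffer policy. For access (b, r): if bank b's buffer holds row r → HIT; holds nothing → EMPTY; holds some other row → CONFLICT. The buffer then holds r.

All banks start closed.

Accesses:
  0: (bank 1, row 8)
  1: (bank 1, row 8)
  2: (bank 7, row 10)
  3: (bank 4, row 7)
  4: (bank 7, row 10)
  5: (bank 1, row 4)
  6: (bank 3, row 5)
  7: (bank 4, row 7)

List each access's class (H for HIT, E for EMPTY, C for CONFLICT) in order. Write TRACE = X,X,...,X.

TRACE = E,H,E,E,H,C,E,H

  [0] b1 r8: no row ⇒ E
  [1] b1 r8: had r8 ⇒ H
  [2] b7 r10: no row ⇒ E
  [3] b4 r7: no row ⇒ E
  [4] b7 r10: had r10 ⇒ H
  [5] b1 r4: had r8 ⇒ C
  [6] b3 r5: no row ⇒ E
  [7] b4 r7: had r7 ⇒ H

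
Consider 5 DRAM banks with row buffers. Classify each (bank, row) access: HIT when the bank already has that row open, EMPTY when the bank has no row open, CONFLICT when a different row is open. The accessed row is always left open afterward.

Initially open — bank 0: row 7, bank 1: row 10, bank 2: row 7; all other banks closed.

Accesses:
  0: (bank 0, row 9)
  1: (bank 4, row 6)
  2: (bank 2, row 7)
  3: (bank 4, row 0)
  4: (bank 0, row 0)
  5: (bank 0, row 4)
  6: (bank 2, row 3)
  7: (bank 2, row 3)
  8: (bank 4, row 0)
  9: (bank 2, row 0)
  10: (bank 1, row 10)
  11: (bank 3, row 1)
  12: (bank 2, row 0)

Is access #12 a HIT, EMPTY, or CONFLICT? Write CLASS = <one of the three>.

CLASS = HIT

step 0: bank0 7->9 [CONFLICT]
step 1: bank4 None->6 [EMPTY]
step 2: bank2 7->7 [HIT]
step 3: bank4 6->0 [CONFLICT]
step 4: bank0 9->0 [CONFLICT]
step 5: bank0 0->4 [CONFLICT]
step 6: bank2 7->3 [CONFLICT]
step 7: bank2 3->3 [HIT]
step 8: bank4 0->0 [HIT]
step 9: bank2 3->0 [CONFLICT]
step 10: bank1 10->10 [HIT]
step 11: bank3 None->1 [EMPTY]
step 12: bank2 0->0 [HIT]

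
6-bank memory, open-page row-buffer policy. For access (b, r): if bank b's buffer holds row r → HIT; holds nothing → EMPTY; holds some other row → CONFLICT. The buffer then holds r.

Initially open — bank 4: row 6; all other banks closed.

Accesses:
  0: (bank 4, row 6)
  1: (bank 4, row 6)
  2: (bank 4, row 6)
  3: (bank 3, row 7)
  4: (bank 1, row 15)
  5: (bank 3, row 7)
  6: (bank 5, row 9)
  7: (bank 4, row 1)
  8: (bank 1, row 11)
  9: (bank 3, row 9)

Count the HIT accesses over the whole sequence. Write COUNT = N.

#0 (4,6) H  (was 6)
#1 (4,6) H  (was 6)
#2 (4,6) H  (was 6)
#3 (3,7) E
#4 (1,15) E
#5 (3,7) H  (was 7)
#6 (5,9) E
#7 (4,1) C  (was 6)
#8 (1,11) C  (was 15)
#9 (3,9) C  (was 7)

COUNT = 4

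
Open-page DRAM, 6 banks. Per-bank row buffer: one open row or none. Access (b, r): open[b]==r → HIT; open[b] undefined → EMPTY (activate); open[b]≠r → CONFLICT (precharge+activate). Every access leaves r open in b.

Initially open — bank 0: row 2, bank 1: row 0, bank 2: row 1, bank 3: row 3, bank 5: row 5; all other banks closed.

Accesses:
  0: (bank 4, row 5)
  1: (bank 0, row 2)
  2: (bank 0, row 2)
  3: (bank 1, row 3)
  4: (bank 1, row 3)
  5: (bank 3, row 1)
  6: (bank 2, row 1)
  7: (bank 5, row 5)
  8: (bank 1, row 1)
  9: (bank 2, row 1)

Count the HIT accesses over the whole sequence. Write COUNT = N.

  [0] b4 r5: no row ⇒ E
  [1] b0 r2: had r2 ⇒ H
  [2] b0 r2: had r2 ⇒ H
  [3] b1 r3: had r0 ⇒ C
  [4] b1 r3: had r3 ⇒ H
  [5] b3 r1: had r3 ⇒ C
  [6] b2 r1: had r1 ⇒ H
  [7] b5 r5: had r5 ⇒ H
  [8] b1 r1: had r3 ⇒ C
  [9] b2 r1: had r1 ⇒ H

COUNT = 6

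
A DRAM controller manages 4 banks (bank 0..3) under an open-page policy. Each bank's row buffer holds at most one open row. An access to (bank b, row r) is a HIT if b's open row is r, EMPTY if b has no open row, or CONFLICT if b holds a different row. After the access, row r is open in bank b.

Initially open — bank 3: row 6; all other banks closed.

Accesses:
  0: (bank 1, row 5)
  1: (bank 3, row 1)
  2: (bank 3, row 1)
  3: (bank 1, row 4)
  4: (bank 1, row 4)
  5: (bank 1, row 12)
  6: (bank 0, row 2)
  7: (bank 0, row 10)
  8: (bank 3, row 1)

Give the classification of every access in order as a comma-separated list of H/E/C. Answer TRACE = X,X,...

0: bank 1 row 5 — prev None → EMPTY
1: bank 3 row 1 — prev 6 → CONFLICT
2: bank 3 row 1 — prev 1 → HIT
3: bank 1 row 4 — prev 5 → CONFLICT
4: bank 1 row 4 — prev 4 → HIT
5: bank 1 row 12 — prev 4 → CONFLICT
6: bank 0 row 2 — prev None → EMPTY
7: bank 0 row 10 — prev 2 → CONFLICT
8: bank 3 row 1 — prev 1 → HIT

TRACE = E,C,H,C,H,C,E,C,H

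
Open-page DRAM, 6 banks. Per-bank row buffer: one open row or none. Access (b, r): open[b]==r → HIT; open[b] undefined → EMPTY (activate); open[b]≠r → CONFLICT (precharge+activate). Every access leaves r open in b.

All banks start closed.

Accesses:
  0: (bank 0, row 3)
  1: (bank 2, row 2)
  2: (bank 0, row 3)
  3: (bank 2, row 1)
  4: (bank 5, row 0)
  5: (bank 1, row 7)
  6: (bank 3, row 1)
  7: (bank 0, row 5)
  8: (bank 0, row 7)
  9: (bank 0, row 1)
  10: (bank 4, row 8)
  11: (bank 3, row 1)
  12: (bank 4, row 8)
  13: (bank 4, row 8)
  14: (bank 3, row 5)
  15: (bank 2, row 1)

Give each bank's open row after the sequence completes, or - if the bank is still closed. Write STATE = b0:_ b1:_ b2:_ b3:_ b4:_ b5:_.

STATE = b0:1 b1:7 b2:1 b3:5 b4:8 b5:0

step 0: bank0 None->3 [EMPTY]
step 1: bank2 None->2 [EMPTY]
step 2: bank0 3->3 [HIT]
step 3: bank2 2->1 [CONFLICT]
step 4: bank5 None->0 [EMPTY]
step 5: bank1 None->7 [EMPTY]
step 6: bank3 None->1 [EMPTY]
step 7: bank0 3->5 [CONFLICT]
step 8: bank0 5->7 [CONFLICT]
step 9: bank0 7->1 [CONFLICT]
step 10: bank4 None->8 [EMPTY]
step 11: bank3 1->1 [HIT]
step 12: bank4 8->8 [HIT]
step 13: bank4 8->8 [HIT]
step 14: bank3 1->5 [CONFLICT]
step 15: bank2 1->1 [HIT]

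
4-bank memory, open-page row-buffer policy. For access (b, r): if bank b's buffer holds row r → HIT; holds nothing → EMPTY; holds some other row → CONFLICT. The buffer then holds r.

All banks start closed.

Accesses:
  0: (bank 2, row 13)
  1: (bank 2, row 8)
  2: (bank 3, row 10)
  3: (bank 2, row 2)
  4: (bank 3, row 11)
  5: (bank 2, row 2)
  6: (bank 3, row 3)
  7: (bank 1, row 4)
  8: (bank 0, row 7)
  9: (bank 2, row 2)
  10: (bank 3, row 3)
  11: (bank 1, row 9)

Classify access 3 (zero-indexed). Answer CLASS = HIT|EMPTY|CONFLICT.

CLASS = CONFLICT

#0 (2,13) E
#1 (2,8) C  (was 13)
#2 (3,10) E
#3 (2,2) C  (was 8)
#4 (3,11) C  (was 10)
#5 (2,2) H  (was 2)
#6 (3,3) C  (was 11)
#7 (1,4) E
#8 (0,7) E
#9 (2,2) H  (was 2)
#10 (3,3) H  (was 3)
#11 (1,9) C  (was 4)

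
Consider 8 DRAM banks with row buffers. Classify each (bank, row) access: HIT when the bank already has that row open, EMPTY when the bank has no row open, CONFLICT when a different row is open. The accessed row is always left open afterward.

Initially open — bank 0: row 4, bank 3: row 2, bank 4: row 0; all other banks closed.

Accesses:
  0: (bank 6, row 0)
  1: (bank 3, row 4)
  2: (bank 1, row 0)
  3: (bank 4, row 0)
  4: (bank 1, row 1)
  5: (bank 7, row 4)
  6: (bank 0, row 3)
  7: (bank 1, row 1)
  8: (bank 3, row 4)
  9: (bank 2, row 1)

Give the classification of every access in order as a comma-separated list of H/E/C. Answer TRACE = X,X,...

  [0] b6 r0: no row ⇒ E
  [1] b3 r4: had r2 ⇒ C
  [2] b1 r0: no row ⇒ E
  [3] b4 r0: had r0 ⇒ H
  [4] b1 r1: had r0 ⇒ C
  [5] b7 r4: no row ⇒ E
  [6] b0 r3: had r4 ⇒ C
  [7] b1 r1: had r1 ⇒ H
  [8] b3 r4: had r4 ⇒ H
  [9] b2 r1: no row ⇒ E

TRACE = E,C,E,H,C,E,C,H,H,E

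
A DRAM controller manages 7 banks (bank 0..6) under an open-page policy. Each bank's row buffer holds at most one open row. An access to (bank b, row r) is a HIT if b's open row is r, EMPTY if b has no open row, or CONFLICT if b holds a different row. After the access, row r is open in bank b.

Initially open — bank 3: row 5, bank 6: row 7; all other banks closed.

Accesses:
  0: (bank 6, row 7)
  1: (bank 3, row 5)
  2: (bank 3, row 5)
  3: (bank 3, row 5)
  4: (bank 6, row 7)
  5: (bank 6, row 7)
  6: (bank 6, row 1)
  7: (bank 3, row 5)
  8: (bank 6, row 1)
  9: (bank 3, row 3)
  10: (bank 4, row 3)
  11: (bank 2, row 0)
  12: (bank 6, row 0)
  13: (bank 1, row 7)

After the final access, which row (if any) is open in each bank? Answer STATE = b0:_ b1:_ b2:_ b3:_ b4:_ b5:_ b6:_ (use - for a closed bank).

STATE = b0:- b1:7 b2:0 b3:3 b4:3 b5:- b6:0

step 0: bank6 7->7 [HIT]
step 1: bank3 5->5 [HIT]
step 2: bank3 5->5 [HIT]
step 3: bank3 5->5 [HIT]
step 4: bank6 7->7 [HIT]
step 5: bank6 7->7 [HIT]
step 6: bank6 7->1 [CONFLICT]
step 7: bank3 5->5 [HIT]
step 8: bank6 1->1 [HIT]
step 9: bank3 5->3 [CONFLICT]
step 10: bank4 None->3 [EMPTY]
step 11: bank2 None->0 [EMPTY]
step 12: bank6 1->0 [CONFLICT]
step 13: bank1 None->7 [EMPTY]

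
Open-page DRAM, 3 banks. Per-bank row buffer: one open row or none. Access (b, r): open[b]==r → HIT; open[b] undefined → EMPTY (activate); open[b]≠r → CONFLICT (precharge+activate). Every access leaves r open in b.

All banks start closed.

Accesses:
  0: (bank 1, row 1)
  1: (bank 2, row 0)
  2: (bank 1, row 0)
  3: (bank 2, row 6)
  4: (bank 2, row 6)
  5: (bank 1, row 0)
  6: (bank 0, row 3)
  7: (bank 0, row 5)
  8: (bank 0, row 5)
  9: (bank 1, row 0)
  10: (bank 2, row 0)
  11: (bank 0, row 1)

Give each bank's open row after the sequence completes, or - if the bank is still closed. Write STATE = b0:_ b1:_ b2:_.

STATE = b0:1 b1:0 b2:0

  [0] b1 r1: no row ⇒ E
  [1] b2 r0: no row ⇒ E
  [2] b1 r0: had r1 ⇒ C
  [3] b2 r6: had r0 ⇒ C
  [4] b2 r6: had r6 ⇒ H
  [5] b1 r0: had r0 ⇒ H
  [6] b0 r3: no row ⇒ E
  [7] b0 r5: had r3 ⇒ C
  [8] b0 r5: had r5 ⇒ H
  [9] b1 r0: had r0 ⇒ H
  [10] b2 r0: had r6 ⇒ C
  [11] b0 r1: had r5 ⇒ C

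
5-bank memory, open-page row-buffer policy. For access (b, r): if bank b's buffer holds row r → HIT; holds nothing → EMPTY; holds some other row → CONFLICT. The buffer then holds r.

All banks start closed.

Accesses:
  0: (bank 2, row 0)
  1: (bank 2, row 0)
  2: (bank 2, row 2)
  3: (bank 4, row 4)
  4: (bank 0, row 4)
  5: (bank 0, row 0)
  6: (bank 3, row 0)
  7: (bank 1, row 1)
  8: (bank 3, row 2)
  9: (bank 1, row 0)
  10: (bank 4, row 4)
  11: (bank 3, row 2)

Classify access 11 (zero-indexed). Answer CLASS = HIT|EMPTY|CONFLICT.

CLASS = HIT

  [0] b2 r0: no row ⇒ E
  [1] b2 r0: had r0 ⇒ H
  [2] b2 r2: had r0 ⇒ C
  [3] b4 r4: no row ⇒ E
  [4] b0 r4: no row ⇒ E
  [5] b0 r0: had r4 ⇒ C
  [6] b3 r0: no row ⇒ E
  [7] b1 r1: no row ⇒ E
  [8] b3 r2: had r0 ⇒ C
  [9] b1 r0: had r1 ⇒ C
  [10] b4 r4: had r4 ⇒ H
  [11] b3 r2: had r2 ⇒ H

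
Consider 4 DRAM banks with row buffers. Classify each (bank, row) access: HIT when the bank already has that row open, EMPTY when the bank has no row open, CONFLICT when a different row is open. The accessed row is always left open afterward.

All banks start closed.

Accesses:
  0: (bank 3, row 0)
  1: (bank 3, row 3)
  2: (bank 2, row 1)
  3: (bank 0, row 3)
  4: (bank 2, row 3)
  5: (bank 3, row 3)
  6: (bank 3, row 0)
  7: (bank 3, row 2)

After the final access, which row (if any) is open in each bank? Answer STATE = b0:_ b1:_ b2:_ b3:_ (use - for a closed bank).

STATE = b0:3 b1:- b2:3 b3:2

0: bank 3 row 0 — prev None → EMPTY
1: bank 3 row 3 — prev 0 → CONFLICT
2: bank 2 row 1 — prev None → EMPTY
3: bank 0 row 3 — prev None → EMPTY
4: bank 2 row 3 — prev 1 → CONFLICT
5: bank 3 row 3 — prev 3 → HIT
6: bank 3 row 0 — prev 3 → CONFLICT
7: bank 3 row 2 — prev 0 → CONFLICT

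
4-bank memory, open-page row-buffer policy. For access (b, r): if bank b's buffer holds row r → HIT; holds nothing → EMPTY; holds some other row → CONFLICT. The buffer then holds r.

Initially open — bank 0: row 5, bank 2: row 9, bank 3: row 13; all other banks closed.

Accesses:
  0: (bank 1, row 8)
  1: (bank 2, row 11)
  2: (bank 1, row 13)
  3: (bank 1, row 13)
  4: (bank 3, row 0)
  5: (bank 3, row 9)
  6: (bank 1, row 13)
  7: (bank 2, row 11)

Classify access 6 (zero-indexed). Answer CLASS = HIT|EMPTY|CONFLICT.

step 0: bank1 None->8 [EMPTY]
step 1: bank2 9->11 [CONFLICT]
step 2: bank1 8->13 [CONFLICT]
step 3: bank1 13->13 [HIT]
step 4: bank3 13->0 [CONFLICT]
step 5: bank3 0->9 [CONFLICT]
step 6: bank1 13->13 [HIT]
step 7: bank2 11->11 [HIT]

CLASS = HIT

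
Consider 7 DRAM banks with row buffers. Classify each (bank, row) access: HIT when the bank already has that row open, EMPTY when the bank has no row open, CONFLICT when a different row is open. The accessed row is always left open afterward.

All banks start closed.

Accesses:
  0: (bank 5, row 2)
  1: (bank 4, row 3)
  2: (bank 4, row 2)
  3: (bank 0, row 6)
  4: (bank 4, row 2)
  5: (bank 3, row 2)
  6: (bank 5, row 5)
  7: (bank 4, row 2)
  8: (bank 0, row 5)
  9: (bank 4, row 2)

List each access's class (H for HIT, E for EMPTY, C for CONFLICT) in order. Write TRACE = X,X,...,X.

step 0: bank5 None->2 [EMPTY]
step 1: bank4 None->3 [EMPTY]
step 2: bank4 3->2 [CONFLICT]
step 3: bank0 None->6 [EMPTY]
step 4: bank4 2->2 [HIT]
step 5: bank3 None->2 [EMPTY]
step 6: bank5 2->5 [CONFLICT]
step 7: bank4 2->2 [HIT]
step 8: bank0 6->5 [CONFLICT]
step 9: bank4 2->2 [HIT]

TRACE = E,E,C,E,H,E,C,H,C,H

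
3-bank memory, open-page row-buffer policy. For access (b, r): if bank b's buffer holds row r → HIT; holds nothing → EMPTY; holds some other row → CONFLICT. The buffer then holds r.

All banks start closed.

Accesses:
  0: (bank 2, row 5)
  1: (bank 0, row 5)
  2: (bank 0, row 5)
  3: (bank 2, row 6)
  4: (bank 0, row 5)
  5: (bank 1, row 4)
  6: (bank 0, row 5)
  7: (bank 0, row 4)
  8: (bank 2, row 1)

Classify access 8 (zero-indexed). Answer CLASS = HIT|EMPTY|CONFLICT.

CLASS = CONFLICT

  [0] b2 r5: no row ⇒ E
  [1] b0 r5: no row ⇒ E
  [2] b0 r5: had r5 ⇒ H
  [3] b2 r6: had r5 ⇒ C
  [4] b0 r5: had r5 ⇒ H
  [5] b1 r4: no row ⇒ E
  [6] b0 r5: had r5 ⇒ H
  [7] b0 r4: had r5 ⇒ C
  [8] b2 r1: had r6 ⇒ C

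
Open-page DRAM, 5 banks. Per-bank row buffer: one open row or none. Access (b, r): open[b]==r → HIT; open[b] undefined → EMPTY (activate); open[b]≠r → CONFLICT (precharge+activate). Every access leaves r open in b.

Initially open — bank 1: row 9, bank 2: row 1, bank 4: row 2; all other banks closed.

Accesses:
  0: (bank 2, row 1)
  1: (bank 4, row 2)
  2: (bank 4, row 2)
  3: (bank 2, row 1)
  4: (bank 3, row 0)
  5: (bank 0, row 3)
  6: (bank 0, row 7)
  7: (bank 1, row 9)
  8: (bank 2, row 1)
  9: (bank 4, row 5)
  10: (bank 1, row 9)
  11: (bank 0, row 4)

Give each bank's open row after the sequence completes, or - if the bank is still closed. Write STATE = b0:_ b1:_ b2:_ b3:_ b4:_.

STATE = b0:4 b1:9 b2:1 b3:0 b4:5

#0 (2,1) H  (was 1)
#1 (4,2) H  (was 2)
#2 (4,2) H  (was 2)
#3 (2,1) H  (was 1)
#4 (3,0) E
#5 (0,3) E
#6 (0,7) C  (was 3)
#7 (1,9) H  (was 9)
#8 (2,1) H  (was 1)
#9 (4,5) C  (was 2)
#10 (1,9) H  (was 9)
#11 (0,4) C  (was 7)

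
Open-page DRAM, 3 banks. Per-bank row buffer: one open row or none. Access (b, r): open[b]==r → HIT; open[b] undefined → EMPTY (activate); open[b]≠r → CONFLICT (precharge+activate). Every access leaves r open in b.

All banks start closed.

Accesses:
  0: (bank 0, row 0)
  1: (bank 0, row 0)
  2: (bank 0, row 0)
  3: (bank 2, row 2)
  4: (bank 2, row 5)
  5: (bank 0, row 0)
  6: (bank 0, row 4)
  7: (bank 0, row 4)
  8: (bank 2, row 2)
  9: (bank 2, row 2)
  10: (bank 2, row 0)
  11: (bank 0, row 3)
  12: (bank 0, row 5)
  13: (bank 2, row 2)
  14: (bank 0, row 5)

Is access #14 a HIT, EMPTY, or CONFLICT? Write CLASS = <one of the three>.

0: bank 0 row 0 — prev None → EMPTY
1: bank 0 row 0 — prev 0 → HIT
2: bank 0 row 0 — prev 0 → HIT
3: bank 2 row 2 — prev None → EMPTY
4: bank 2 row 5 — prev 2 → CONFLICT
5: bank 0 row 0 — prev 0 → HIT
6: bank 0 row 4 — prev 0 → CONFLICT
7: bank 0 row 4 — prev 4 → HIT
8: bank 2 row 2 — prev 5 → CONFLICT
9: bank 2 row 2 — prev 2 → HIT
10: bank 2 row 0 — prev 2 → CONFLICT
11: bank 0 row 3 — prev 4 → CONFLICT
12: bank 0 row 5 — prev 3 → CONFLICT
13: bank 2 row 2 — prev 0 → CONFLICT
14: bank 0 row 5 — prev 5 → HIT

CLASS = HIT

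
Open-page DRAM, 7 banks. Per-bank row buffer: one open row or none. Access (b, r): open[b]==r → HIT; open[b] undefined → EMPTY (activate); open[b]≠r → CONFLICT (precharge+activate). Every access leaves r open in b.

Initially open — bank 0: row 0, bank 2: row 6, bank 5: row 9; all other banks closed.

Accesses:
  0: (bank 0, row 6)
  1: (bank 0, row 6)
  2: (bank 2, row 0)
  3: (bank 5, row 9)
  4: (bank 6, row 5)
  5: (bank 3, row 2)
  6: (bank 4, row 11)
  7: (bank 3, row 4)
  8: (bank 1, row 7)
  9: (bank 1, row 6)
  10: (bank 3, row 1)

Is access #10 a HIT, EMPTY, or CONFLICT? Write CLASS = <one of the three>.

CLASS = CONFLICT

0: bank 0 row 6 — prev 0 → CONFLICT
1: bank 0 row 6 — prev 6 → HIT
2: bank 2 row 0 — prev 6 → CONFLICT
3: bank 5 row 9 — prev 9 → HIT
4: bank 6 row 5 — prev None → EMPTY
5: bank 3 row 2 — prev None → EMPTY
6: bank 4 row 11 — prev None → EMPTY
7: bank 3 row 4 — prev 2 → CONFLICT
8: bank 1 row 7 — prev None → EMPTY
9: bank 1 row 6 — prev 7 → CONFLICT
10: bank 3 row 1 — prev 4 → CONFLICT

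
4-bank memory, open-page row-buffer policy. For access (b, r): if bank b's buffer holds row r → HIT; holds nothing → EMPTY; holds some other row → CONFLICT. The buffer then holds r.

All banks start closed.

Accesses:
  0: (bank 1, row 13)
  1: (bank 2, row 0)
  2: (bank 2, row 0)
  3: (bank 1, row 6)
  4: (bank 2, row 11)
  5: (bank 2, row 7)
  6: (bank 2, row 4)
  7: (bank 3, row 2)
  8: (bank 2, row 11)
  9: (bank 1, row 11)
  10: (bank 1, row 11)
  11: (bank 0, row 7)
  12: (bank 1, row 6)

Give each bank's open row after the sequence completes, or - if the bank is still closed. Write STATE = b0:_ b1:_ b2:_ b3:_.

STATE = b0:7 b1:6 b2:11 b3:2

step 0: bank1 None->13 [EMPTY]
step 1: bank2 None->0 [EMPTY]
step 2: bank2 0->0 [HIT]
step 3: bank1 13->6 [CONFLICT]
step 4: bank2 0->11 [CONFLICT]
step 5: bank2 11->7 [CONFLICT]
step 6: bank2 7->4 [CONFLICT]
step 7: bank3 None->2 [EMPTY]
step 8: bank2 4->11 [CONFLICT]
step 9: bank1 6->11 [CONFLICT]
step 10: bank1 11->11 [HIT]
step 11: bank0 None->7 [EMPTY]
step 12: bank1 11->6 [CONFLICT]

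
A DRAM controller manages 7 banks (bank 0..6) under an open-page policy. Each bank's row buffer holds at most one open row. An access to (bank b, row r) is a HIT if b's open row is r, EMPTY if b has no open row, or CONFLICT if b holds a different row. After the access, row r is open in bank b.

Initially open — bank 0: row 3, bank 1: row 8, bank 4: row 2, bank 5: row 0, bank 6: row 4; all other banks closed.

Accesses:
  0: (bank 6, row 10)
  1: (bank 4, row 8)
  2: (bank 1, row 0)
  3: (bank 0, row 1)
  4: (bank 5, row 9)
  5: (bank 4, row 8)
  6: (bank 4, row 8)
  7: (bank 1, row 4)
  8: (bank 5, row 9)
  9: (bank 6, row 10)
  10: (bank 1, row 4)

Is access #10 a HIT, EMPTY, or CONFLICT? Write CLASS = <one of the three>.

  [0] b6 r10: had r4 ⇒ C
  [1] b4 r8: had r2 ⇒ C
  [2] b1 r0: had r8 ⇒ C
  [3] b0 r1: had r3 ⇒ C
  [4] b5 r9: had r0 ⇒ C
  [5] b4 r8: had r8 ⇒ H
  [6] b4 r8: had r8 ⇒ H
  [7] b1 r4: had r0 ⇒ C
  [8] b5 r9: had r9 ⇒ H
  [9] b6 r10: had r10 ⇒ H
  [10] b1 r4: had r4 ⇒ H

CLASS = HIT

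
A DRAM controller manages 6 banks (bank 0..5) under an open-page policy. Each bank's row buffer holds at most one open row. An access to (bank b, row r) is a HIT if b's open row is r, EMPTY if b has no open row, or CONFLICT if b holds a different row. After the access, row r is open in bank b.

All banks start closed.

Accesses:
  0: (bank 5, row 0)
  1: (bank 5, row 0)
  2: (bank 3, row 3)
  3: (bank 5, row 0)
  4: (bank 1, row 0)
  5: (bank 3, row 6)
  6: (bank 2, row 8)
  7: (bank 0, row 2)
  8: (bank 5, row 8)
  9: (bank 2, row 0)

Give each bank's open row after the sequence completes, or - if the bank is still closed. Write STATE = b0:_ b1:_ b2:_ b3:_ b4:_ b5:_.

0: bank 5 row 0 — prev None → EMPTY
1: bank 5 row 0 — prev 0 → HIT
2: bank 3 row 3 — prev None → EMPTY
3: bank 5 row 0 — prev 0 → HIT
4: bank 1 row 0 — prev None → EMPTY
5: bank 3 row 6 — prev 3 → CONFLICT
6: bank 2 row 8 — prev None → EMPTY
7: bank 0 row 2 — prev None → EMPTY
8: bank 5 row 8 — prev 0 → CONFLICT
9: bank 2 row 0 — prev 8 → CONFLICT

STATE = b0:2 b1:0 b2:0 b3:6 b4:- b5:8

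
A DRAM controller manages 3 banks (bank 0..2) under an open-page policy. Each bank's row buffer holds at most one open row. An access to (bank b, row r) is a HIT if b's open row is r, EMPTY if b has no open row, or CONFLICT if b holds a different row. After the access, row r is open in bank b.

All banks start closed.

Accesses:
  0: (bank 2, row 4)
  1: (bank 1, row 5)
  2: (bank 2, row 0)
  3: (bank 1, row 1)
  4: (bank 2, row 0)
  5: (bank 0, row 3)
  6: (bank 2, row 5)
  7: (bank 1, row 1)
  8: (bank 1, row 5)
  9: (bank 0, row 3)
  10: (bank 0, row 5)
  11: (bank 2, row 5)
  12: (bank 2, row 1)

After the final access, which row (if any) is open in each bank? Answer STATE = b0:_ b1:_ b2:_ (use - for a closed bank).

  [0] b2 r4: no row ⇒ E
  [1] b1 r5: no row ⇒ E
  [2] b2 r0: had r4 ⇒ C
  [3] b1 r1: had r5 ⇒ C
  [4] b2 r0: had r0 ⇒ H
  [5] b0 r3: no row ⇒ E
  [6] b2 r5: had r0 ⇒ C
  [7] b1 r1: had r1 ⇒ H
  [8] b1 r5: had r1 ⇒ C
  [9] b0 r3: had r3 ⇒ H
  [10] b0 r5: had r3 ⇒ C
  [11] b2 r5: had r5 ⇒ H
  [12] b2 r1: had r5 ⇒ C

STATE = b0:5 b1:5 b2:1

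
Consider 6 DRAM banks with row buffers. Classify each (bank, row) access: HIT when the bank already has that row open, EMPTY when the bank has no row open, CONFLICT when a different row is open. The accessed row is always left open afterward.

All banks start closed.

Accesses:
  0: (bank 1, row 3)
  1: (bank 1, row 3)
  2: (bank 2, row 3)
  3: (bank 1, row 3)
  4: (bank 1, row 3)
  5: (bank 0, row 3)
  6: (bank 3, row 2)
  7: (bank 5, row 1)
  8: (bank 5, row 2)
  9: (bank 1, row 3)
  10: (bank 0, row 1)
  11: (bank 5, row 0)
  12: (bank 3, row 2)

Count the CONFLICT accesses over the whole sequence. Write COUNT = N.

step 0: bank1 None->3 [EMPTY]
step 1: bank1 3->3 [HIT]
step 2: bank2 None->3 [EMPTY]
step 3: bank1 3->3 [HIT]
step 4: bank1 3->3 [HIT]
step 5: bank0 None->3 [EMPTY]
step 6: bank3 None->2 [EMPTY]
step 7: bank5 None->1 [EMPTY]
step 8: bank5 1->2 [CONFLICT]
step 9: bank1 3->3 [HIT]
step 10: bank0 3->1 [CONFLICT]
step 11: bank5 2->0 [CONFLICT]
step 12: bank3 2->2 [HIT]

COUNT = 3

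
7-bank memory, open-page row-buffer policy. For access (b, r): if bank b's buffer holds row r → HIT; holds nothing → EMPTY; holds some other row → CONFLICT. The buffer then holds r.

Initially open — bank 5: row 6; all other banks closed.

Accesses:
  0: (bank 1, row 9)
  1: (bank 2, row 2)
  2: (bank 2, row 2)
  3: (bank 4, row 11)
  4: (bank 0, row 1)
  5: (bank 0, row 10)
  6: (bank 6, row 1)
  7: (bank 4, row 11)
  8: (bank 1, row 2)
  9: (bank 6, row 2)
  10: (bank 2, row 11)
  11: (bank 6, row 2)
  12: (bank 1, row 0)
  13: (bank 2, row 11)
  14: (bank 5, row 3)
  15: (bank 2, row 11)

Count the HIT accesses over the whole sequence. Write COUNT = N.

COUNT = 5

  [0] b1 r9: no row ⇒ E
  [1] b2 r2: no row ⇒ E
  [2] b2 r2: had r2 ⇒ H
  [3] b4 r11: no row ⇒ E
  [4] b0 r1: no row ⇒ E
  [5] b0 r10: had r1 ⇒ C
  [6] b6 r1: no row ⇒ E
  [7] b4 r11: had r11 ⇒ H
  [8] b1 r2: had r9 ⇒ C
  [9] b6 r2: had r1 ⇒ C
  [10] b2 r11: had r2 ⇒ C
  [11] b6 r2: had r2 ⇒ H
  [12] b1 r0: had r2 ⇒ C
  [13] b2 r11: had r11 ⇒ H
  [14] b5 r3: had r6 ⇒ C
  [15] b2 r11: had r11 ⇒ H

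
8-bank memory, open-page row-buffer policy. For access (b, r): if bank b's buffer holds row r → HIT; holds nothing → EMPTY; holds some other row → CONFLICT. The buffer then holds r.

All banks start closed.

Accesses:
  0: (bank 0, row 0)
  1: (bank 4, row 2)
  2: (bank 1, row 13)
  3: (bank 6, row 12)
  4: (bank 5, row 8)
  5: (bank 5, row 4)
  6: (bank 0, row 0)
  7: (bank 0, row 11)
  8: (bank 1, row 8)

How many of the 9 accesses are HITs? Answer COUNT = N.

COUNT = 1

#0 (0,0) E
#1 (4,2) E
#2 (1,13) E
#3 (6,12) E
#4 (5,8) E
#5 (5,4) C  (was 8)
#6 (0,0) H  (was 0)
#7 (0,11) C  (was 0)
#8 (1,8) C  (was 13)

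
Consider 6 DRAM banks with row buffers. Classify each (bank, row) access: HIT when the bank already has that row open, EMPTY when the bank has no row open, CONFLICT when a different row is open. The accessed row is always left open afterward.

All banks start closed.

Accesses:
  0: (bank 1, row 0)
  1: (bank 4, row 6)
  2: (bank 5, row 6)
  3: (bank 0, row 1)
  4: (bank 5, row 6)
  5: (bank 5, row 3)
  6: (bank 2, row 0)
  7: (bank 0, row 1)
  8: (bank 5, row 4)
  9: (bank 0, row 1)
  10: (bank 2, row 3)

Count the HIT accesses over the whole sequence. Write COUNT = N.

COUNT = 3

step 0: bank1 None->0 [EMPTY]
step 1: bank4 None->6 [EMPTY]
step 2: bank5 None->6 [EMPTY]
step 3: bank0 None->1 [EMPTY]
step 4: bank5 6->6 [HIT]
step 5: bank5 6->3 [CONFLICT]
step 6: bank2 None->0 [EMPTY]
step 7: bank0 1->1 [HIT]
step 8: bank5 3->4 [CONFLICT]
step 9: bank0 1->1 [HIT]
step 10: bank2 0->3 [CONFLICT]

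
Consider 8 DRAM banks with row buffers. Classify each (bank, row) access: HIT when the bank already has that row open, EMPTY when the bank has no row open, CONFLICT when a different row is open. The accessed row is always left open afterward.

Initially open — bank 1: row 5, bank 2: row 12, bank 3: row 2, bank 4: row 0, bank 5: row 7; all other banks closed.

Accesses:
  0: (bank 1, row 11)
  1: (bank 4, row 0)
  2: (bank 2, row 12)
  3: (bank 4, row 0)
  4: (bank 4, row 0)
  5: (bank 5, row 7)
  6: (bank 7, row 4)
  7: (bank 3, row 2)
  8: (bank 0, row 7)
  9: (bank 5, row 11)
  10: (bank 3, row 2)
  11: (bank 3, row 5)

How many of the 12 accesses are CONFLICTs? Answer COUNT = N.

COUNT = 3

  [0] b1 r11: had r5 ⇒ C
  [1] b4 r0: had r0 ⇒ H
  [2] b2 r12: had r12 ⇒ H
  [3] b4 r0: had r0 ⇒ H
  [4] b4 r0: had r0 ⇒ H
  [5] b5 r7: had r7 ⇒ H
  [6] b7 r4: no row ⇒ E
  [7] b3 r2: had r2 ⇒ H
  [8] b0 r7: no row ⇒ E
  [9] b5 r11: had r7 ⇒ C
  [10] b3 r2: had r2 ⇒ H
  [11] b3 r5: had r2 ⇒ C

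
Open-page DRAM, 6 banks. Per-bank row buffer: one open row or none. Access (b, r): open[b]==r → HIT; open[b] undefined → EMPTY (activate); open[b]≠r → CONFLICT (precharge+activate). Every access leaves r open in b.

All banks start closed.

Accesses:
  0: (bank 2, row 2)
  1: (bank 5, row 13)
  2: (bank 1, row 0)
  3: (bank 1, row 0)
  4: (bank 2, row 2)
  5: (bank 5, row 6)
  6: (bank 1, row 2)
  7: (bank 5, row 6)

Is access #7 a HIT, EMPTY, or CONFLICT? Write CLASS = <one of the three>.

  [0] b2 r2: no row ⇒ E
  [1] b5 r13: no row ⇒ E
  [2] b1 r0: no row ⇒ E
  [3] b1 r0: had r0 ⇒ H
  [4] b2 r2: had r2 ⇒ H
  [5] b5 r6: had r13 ⇒ C
  [6] b1 r2: had r0 ⇒ C
  [7] b5 r6: had r6 ⇒ H

CLASS = HIT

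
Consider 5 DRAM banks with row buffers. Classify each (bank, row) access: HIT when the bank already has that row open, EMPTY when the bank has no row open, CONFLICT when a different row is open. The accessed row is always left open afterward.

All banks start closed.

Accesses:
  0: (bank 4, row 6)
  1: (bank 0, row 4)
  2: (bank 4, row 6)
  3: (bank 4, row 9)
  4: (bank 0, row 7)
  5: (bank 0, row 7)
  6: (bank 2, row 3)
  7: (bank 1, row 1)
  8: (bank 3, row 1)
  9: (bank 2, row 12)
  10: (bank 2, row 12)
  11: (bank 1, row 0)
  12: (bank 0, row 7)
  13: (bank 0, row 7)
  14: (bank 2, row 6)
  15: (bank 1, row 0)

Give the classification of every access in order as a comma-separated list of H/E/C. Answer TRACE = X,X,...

TRACE = E,E,H,C,C,H,E,E,E,C,H,C,H,H,C,H

0: bank 4 row 6 — prev None → EMPTY
1: bank 0 row 4 — prev None → EMPTY
2: bank 4 row 6 — prev 6 → HIT
3: bank 4 row 9 — prev 6 → CONFLICT
4: bank 0 row 7 — prev 4 → CONFLICT
5: bank 0 row 7 — prev 7 → HIT
6: bank 2 row 3 — prev None → EMPTY
7: bank 1 row 1 — prev None → EMPTY
8: bank 3 row 1 — prev None → EMPTY
9: bank 2 row 12 — prev 3 → CONFLICT
10: bank 2 row 12 — prev 12 → HIT
11: bank 1 row 0 — prev 1 → CONFLICT
12: bank 0 row 7 — prev 7 → HIT
13: bank 0 row 7 — prev 7 → HIT
14: bank 2 row 6 — prev 12 → CONFLICT
15: bank 1 row 0 — prev 0 → HIT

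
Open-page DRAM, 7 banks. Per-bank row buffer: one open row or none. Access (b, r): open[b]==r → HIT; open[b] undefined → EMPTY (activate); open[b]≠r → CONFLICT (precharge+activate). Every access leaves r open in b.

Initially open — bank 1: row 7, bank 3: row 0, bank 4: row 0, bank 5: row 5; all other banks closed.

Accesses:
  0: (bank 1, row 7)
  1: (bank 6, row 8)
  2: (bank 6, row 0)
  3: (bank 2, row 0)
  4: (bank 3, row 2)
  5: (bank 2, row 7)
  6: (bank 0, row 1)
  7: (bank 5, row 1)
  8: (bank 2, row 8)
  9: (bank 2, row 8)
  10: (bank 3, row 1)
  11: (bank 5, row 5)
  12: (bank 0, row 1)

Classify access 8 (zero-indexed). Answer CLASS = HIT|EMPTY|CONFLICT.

CLASS = CONFLICT

  [0] b1 r7: had r7 ⇒ H
  [1] b6 r8: no row ⇒ E
  [2] b6 r0: had r8 ⇒ C
  [3] b2 r0: no row ⇒ E
  [4] b3 r2: had r0 ⇒ C
  [5] b2 r7: had r0 ⇒ C
  [6] b0 r1: no row ⇒ E
  [7] b5 r1: had r5 ⇒ C
  [8] b2 r8: had r7 ⇒ C
  [9] b2 r8: had r8 ⇒ H
  [10] b3 r1: had r2 ⇒ C
  [11] b5 r5: had r1 ⇒ C
  [12] b0 r1: had r1 ⇒ H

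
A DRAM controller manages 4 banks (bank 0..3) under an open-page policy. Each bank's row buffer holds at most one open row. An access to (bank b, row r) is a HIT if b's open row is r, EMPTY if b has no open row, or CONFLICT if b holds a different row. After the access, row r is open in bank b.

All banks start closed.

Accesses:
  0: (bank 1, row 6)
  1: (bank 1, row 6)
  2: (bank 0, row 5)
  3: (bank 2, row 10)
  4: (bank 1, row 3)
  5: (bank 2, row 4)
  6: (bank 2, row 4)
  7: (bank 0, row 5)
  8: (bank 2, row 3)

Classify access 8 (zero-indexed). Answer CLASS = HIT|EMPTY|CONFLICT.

0: bank 1 row 6 — prev None → EMPTY
1: bank 1 row 6 — prev 6 → HIT
2: bank 0 row 5 — prev None → EMPTY
3: bank 2 row 10 — prev None → EMPTY
4: bank 1 row 3 — prev 6 → CONFLICT
5: bank 2 row 4 — prev 10 → CONFLICT
6: bank 2 row 4 — prev 4 → HIT
7: bank 0 row 5 — prev 5 → HIT
8: bank 2 row 3 — prev 4 → CONFLICT

CLASS = CONFLICT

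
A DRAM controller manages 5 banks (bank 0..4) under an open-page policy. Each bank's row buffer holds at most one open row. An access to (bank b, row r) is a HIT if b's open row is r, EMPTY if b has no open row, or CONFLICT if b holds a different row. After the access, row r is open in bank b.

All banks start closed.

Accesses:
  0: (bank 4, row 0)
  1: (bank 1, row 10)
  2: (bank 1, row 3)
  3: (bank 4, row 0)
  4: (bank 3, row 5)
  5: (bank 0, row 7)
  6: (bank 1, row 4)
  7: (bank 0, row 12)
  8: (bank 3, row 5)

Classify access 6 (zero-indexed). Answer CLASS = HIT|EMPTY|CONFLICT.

CLASS = CONFLICT

  [0] b4 r0: no row ⇒ E
  [1] b1 r10: no row ⇒ E
  [2] b1 r3: had r10 ⇒ C
  [3] b4 r0: had r0 ⇒ H
  [4] b3 r5: no row ⇒ E
  [5] b0 r7: no row ⇒ E
  [6] b1 r4: had r3 ⇒ C
  [7] b0 r12: had r7 ⇒ C
  [8] b3 r5: had r5 ⇒ H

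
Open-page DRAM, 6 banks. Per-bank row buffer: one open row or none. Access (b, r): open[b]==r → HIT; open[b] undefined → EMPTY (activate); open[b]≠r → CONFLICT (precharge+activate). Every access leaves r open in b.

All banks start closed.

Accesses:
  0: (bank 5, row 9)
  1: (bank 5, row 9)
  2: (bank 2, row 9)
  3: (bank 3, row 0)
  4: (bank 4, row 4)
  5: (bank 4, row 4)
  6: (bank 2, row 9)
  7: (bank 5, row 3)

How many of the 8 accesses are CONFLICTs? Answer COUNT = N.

COUNT = 1

#0 (5,9) E
#1 (5,9) H  (was 9)
#2 (2,9) E
#3 (3,0) E
#4 (4,4) E
#5 (4,4) H  (was 4)
#6 (2,9) H  (was 9)
#7 (5,3) C  (was 9)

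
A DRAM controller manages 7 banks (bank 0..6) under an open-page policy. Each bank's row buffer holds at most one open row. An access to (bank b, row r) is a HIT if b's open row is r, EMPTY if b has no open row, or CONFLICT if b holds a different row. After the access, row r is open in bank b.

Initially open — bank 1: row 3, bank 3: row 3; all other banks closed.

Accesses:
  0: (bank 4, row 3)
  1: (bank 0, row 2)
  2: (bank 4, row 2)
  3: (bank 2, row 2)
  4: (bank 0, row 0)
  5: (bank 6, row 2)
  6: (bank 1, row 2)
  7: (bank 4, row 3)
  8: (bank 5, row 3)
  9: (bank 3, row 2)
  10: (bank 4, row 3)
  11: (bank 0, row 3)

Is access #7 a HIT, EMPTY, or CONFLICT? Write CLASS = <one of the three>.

CLASS = CONFLICT

0: bank 4 row 3 — prev None → EMPTY
1: bank 0 row 2 — prev None → EMPTY
2: bank 4 row 2 — prev 3 → CONFLICT
3: bank 2 row 2 — prev None → EMPTY
4: bank 0 row 0 — prev 2 → CONFLICT
5: bank 6 row 2 — prev None → EMPTY
6: bank 1 row 2 — prev 3 → CONFLICT
7: bank 4 row 3 — prev 2 → CONFLICT
8: bank 5 row 3 — prev None → EMPTY
9: bank 3 row 2 — prev 3 → CONFLICT
10: bank 4 row 3 — prev 3 → HIT
11: bank 0 row 3 — prev 0 → CONFLICT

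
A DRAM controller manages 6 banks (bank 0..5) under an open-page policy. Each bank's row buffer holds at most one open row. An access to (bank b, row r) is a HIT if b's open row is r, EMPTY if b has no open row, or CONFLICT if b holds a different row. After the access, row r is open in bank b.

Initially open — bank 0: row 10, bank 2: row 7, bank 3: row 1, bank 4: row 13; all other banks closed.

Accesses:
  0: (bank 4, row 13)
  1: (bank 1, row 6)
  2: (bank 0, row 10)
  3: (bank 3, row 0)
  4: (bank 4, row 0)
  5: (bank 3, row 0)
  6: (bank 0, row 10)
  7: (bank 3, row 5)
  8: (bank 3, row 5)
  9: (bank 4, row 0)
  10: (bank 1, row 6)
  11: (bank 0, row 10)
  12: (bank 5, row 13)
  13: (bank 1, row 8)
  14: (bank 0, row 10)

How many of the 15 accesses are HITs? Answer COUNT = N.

COUNT = 9

#0 (4,13) H  (was 13)
#1 (1,6) E
#2 (0,10) H  (was 10)
#3 (3,0) C  (was 1)
#4 (4,0) C  (was 13)
#5 (3,0) H  (was 0)
#6 (0,10) H  (was 10)
#7 (3,5) C  (was 0)
#8 (3,5) H  (was 5)
#9 (4,0) H  (was 0)
#10 (1,6) H  (was 6)
#11 (0,10) H  (was 10)
#12 (5,13) E
#13 (1,8) C  (was 6)
#14 (0,10) H  (was 10)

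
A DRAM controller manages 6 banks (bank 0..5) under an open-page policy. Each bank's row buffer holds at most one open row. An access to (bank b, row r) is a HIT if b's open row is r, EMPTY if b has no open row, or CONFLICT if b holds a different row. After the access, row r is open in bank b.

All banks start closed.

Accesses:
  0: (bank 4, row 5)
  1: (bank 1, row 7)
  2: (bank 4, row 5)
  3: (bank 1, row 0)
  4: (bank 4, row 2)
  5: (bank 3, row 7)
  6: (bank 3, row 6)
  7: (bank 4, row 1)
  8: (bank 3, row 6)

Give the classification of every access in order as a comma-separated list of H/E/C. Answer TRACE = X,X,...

TRACE = E,E,H,C,C,E,C,C,H

step 0: bank4 None->5 [EMPTY]
step 1: bank1 None->7 [EMPTY]
step 2: bank4 5->5 [HIT]
step 3: bank1 7->0 [CONFLICT]
step 4: bank4 5->2 [CONFLICT]
step 5: bank3 None->7 [EMPTY]
step 6: bank3 7->6 [CONFLICT]
step 7: bank4 2->1 [CONFLICT]
step 8: bank3 6->6 [HIT]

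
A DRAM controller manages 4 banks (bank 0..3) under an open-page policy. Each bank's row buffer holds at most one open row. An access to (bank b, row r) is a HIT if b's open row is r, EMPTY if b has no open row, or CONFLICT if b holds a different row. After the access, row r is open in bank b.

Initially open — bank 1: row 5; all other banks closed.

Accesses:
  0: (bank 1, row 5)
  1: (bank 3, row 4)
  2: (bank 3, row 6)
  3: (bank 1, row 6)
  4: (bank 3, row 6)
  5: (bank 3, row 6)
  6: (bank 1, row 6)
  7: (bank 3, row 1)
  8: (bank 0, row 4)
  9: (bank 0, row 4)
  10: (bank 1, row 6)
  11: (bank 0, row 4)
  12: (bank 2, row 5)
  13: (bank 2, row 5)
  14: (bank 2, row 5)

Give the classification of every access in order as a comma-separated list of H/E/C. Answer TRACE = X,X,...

TRACE = H,E,C,C,H,H,H,C,E,H,H,H,E,H,H

step 0: bank1 5->5 [HIT]
step 1: bank3 None->4 [EMPTY]
step 2: bank3 4->6 [CONFLICT]
step 3: bank1 5->6 [CONFLICT]
step 4: bank3 6->6 [HIT]
step 5: bank3 6->6 [HIT]
step 6: bank1 6->6 [HIT]
step 7: bank3 6->1 [CONFLICT]
step 8: bank0 None->4 [EMPTY]
step 9: bank0 4->4 [HIT]
step 10: bank1 6->6 [HIT]
step 11: bank0 4->4 [HIT]
step 12: bank2 None->5 [EMPTY]
step 13: bank2 5->5 [HIT]
step 14: bank2 5->5 [HIT]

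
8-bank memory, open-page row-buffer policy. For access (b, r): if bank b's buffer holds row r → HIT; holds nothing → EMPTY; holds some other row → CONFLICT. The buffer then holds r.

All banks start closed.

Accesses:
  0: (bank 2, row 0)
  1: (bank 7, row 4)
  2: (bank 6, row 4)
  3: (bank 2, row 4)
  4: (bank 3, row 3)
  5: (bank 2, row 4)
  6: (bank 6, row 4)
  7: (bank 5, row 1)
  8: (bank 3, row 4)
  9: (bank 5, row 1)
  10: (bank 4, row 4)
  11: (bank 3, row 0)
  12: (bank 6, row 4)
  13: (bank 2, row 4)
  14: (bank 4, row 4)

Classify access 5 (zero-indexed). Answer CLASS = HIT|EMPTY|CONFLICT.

0: bank 2 row 0 — prev None → EMPTY
1: bank 7 row 4 — prev None → EMPTY
2: bank 6 row 4 — prev None → EMPTY
3: bank 2 row 4 — prev 0 → CONFLICT
4: bank 3 row 3 — prev None → EMPTY
5: bank 2 row 4 — prev 4 → HIT
6: bank 6 row 4 — prev 4 → HIT
7: bank 5 row 1 — prev None → EMPTY
8: bank 3 row 4 — prev 3 → CONFLICT
9: bank 5 row 1 — prev 1 → HIT
10: bank 4 row 4 — prev None → EMPTY
11: bank 3 row 0 — prev 4 → CONFLICT
12: bank 6 row 4 — prev 4 → HIT
13: bank 2 row 4 — prev 4 → HIT
14: bank 4 row 4 — prev 4 → HIT

CLASS = HIT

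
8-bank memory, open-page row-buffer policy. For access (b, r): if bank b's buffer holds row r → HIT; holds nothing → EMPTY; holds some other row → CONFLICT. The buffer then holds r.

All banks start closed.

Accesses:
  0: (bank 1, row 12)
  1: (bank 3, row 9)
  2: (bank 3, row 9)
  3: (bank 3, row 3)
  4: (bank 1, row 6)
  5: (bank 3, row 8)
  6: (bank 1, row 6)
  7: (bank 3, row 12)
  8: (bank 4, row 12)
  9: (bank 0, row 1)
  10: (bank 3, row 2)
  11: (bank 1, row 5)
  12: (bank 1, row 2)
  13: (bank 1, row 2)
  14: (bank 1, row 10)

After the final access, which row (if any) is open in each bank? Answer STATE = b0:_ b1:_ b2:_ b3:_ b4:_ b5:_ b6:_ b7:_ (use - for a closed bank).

  [0] b1 r12: no row ⇒ E
  [1] b3 r9: no row ⇒ E
  [2] b3 r9: had r9 ⇒ H
  [3] b3 r3: had r9 ⇒ C
  [4] b1 r6: had r12 ⇒ C
  [5] b3 r8: had r3 ⇒ C
  [6] b1 r6: had r6 ⇒ H
  [7] b3 r12: had r8 ⇒ C
  [8] b4 r12: no row ⇒ E
  [9] b0 r1: no row ⇒ E
  [10] b3 r2: had r12 ⇒ C
  [11] b1 r5: had r6 ⇒ C
  [12] b1 r2: had r5 ⇒ C
  [13] b1 r2: had r2 ⇒ H
  [14] b1 r10: had r2 ⇒ C

STATE = b0:1 b1:10 b2:- b3:2 b4:12 b5:- b6:- b7:-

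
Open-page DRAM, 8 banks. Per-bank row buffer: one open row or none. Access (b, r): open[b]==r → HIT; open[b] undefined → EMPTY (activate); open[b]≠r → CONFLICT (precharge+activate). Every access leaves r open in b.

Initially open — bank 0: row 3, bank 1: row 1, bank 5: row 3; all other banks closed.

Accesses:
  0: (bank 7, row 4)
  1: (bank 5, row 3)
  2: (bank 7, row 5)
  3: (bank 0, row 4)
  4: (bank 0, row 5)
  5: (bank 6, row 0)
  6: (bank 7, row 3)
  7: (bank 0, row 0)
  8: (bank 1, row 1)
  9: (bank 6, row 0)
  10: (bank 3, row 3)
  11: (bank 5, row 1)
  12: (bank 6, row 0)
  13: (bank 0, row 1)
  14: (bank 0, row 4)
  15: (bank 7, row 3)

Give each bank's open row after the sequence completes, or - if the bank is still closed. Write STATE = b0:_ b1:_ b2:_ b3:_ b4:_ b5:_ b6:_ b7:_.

STATE = b0:4 b1:1 b2:- b3:3 b4:- b5:1 b6:0 b7:3

step 0: bank7 None->4 [EMPTY]
step 1: bank5 3->3 [HIT]
step 2: bank7 4->5 [CONFLICT]
step 3: bank0 3->4 [CONFLICT]
step 4: bank0 4->5 [CONFLICT]
step 5: bank6 None->0 [EMPTY]
step 6: bank7 5->3 [CONFLICT]
step 7: bank0 5->0 [CONFLICT]
step 8: bank1 1->1 [HIT]
step 9: bank6 0->0 [HIT]
step 10: bank3 None->3 [EMPTY]
step 11: bank5 3->1 [CONFLICT]
step 12: bank6 0->0 [HIT]
step 13: bank0 0->1 [CONFLICT]
step 14: bank0 1->4 [CONFLICT]
step 15: bank7 3->3 [HIT]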